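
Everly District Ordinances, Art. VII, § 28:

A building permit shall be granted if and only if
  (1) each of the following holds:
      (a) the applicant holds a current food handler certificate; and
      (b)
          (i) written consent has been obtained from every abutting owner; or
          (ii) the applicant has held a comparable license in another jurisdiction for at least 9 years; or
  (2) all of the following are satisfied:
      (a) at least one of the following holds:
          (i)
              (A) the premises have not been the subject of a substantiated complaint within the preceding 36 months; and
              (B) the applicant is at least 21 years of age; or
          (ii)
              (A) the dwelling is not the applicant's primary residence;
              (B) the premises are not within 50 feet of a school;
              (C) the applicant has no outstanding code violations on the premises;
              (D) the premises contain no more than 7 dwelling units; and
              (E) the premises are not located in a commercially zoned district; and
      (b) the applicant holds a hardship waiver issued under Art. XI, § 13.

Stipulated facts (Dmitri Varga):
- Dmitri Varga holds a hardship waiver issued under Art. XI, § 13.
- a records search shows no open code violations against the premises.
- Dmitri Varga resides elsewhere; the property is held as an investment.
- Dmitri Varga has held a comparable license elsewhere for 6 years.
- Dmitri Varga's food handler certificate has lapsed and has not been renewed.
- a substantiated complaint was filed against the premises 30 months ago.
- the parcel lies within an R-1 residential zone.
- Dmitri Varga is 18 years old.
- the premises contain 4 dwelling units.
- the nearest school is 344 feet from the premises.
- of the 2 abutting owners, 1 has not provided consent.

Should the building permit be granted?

(a) food handler cert. — not met.
(i) all abutters consent — not satisfied.
(ii) prior license ≥ 9 yr — fails.
(b) = F OR F = false.
(1) = F AND F = false.
(A) no complaint in 36 mo. — not met.
(B) age ≥ 21 — not met.
(i) = F AND F = false.
(A) not (primary residence) — met.
(B) ≥50 ft from school — holds.
(C) no code violations — met.
(D) ≤ 7 units — holds.
(E) not (commercially zoned) — holds.
(ii): T AND T AND T AND T AND T → true.
(a): F OR T → true.
(b) hardship waiver — holds.
(2) = T AND T = true.
So Overall is satisfied (F OR T).

Yes — granted.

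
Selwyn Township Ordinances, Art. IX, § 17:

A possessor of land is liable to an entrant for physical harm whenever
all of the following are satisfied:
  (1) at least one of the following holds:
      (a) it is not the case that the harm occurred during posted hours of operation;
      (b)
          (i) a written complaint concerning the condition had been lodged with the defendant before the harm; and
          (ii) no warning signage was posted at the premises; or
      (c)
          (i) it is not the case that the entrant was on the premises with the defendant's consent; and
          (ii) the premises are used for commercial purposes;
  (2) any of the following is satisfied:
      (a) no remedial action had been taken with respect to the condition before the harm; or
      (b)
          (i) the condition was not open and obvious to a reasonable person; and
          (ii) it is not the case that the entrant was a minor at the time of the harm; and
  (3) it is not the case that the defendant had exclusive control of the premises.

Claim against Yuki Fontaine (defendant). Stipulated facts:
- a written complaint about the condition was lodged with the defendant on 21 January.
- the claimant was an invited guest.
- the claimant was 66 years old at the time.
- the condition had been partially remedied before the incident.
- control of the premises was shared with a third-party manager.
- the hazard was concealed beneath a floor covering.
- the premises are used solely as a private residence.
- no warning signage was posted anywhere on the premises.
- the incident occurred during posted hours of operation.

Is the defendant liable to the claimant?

Yes — liable.

(a) not (during posted hours) — not met.
(i) complaint lodged — holds.
(ii) no signage posted — holds.
(b) = T AND T = true.
(i) not (consent to enter) — fails.
(ii) commercial use — not satisfied.
(c) = F AND F = false.
So (1) is satisfied (F OR T OR F).
(a) no remedial action — fails.
(i) not open/obvious — holds.
(ii) not (entrant a minor) — met.
(b) = T AND T = true.
(2): F OR T → true.
(3) not (exclusive control) — satisfied.
Overall = T AND T AND T = true.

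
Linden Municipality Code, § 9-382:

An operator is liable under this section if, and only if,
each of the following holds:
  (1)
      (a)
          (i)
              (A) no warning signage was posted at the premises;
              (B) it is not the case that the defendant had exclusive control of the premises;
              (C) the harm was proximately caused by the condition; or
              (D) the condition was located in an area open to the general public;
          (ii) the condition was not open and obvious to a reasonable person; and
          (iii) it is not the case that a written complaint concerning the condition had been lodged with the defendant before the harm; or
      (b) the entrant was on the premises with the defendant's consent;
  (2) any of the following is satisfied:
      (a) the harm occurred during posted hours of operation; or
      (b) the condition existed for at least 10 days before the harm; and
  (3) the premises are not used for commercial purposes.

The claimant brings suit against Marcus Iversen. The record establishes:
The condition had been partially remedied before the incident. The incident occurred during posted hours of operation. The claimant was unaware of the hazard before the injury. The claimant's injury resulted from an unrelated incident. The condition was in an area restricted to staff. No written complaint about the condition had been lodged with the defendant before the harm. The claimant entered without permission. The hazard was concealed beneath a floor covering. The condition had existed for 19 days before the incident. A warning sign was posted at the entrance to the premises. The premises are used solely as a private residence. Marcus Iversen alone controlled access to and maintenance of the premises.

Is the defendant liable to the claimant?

No — not liable.

(A) no signage posted — not met.
(B) not (exclusive control) — not satisfied.
(C) proximate cause — not met.
(D) public area — fails.
So (i) is not satisfied (F OR F OR F OR F).
(ii) not open/obvious — satisfied.
(iii) not (complaint lodged) — holds.
(a): F AND T AND T → false.
(b) consent to enter — not satisfied.
(1) = F OR F = false.
(a) during posted hours — holds.
(b) condition ≥10 days old — holds.
So (2) is satisfied (T OR T).
(3) not (commercial use) — holds.
Overall: F AND T AND T → false.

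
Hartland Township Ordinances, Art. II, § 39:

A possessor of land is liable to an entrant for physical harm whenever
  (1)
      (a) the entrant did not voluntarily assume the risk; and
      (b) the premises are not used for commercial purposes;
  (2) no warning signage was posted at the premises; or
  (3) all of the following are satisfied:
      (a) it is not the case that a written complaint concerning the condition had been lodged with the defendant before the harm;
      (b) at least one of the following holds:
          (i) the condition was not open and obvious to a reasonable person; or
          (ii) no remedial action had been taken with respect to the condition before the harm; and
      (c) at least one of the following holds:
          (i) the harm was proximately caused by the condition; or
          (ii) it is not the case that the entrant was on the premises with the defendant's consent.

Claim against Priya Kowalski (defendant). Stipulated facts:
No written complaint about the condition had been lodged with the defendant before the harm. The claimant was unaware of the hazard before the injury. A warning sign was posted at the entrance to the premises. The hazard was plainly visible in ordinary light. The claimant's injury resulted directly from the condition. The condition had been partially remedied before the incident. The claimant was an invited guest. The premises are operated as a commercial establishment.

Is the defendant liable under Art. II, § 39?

(a) no assumed risk — holds.
(b) not (commercial use) — fails.
(1): T AND F → false.
(2) no signage posted — not satisfied.
(a) not (complaint lodged) — met.
(i) not open/obvious — not met.
(ii) no remedial action — not satisfied.
(b): F OR F → false.
(i) proximate cause — satisfied.
(ii) not (consent to enter) — fails.
(c): T OR F → true.
(3): T AND F AND T → false.
Overall: F OR F OR F → false.

No — not liable.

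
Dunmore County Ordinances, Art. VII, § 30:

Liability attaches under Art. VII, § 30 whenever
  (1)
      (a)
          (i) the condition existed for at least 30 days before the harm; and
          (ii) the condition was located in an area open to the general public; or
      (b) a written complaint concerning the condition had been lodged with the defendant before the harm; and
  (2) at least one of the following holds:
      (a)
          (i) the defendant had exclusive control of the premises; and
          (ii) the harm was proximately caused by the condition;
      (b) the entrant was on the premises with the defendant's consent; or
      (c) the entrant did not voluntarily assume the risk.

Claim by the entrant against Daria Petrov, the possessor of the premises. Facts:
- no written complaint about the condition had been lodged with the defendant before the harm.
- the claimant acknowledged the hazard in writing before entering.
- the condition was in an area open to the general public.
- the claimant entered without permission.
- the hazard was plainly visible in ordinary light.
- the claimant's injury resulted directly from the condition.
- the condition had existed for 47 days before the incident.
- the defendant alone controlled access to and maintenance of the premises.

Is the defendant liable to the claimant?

Yes — liable.

(i) condition ≥30 days old — met.
(ii) public area — satisfied.
(a): T AND T → true.
(b) complaint lodged — not satisfied.
(1): T OR F → true.
(i) exclusive control — satisfied.
(ii) proximate cause — satisfied.
So (a) is satisfied (T AND T).
(b) consent to enter — fails.
(c) no assumed risk — fails.
So (2) is satisfied (T OR F OR F).
Overall: T AND T → true.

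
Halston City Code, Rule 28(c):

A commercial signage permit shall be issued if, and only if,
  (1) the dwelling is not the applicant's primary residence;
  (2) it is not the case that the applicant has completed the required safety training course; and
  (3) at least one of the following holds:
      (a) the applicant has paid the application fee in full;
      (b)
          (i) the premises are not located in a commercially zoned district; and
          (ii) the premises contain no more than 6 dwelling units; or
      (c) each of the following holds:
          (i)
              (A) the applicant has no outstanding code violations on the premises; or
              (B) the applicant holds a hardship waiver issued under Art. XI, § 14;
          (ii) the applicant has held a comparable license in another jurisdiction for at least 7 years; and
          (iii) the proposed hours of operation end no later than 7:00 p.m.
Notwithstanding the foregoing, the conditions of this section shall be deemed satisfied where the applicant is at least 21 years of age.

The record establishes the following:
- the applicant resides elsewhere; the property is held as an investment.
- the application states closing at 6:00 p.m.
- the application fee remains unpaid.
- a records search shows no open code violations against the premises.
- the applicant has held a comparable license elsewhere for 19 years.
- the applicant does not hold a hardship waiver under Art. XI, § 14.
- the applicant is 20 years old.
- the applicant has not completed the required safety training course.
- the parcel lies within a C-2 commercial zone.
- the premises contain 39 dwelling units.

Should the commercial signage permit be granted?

(1) not (primary residence) — holds.
(2) not (safety training) — satisfied.
(a) fee paid — not satisfied.
(i) not (commercially zoned) — not satisfied.
(ii) ≤ 6 units — fails.
(b) = F AND F = false.
(A) no code violations — satisfied.
(B) hardship waiver — not met.
(i) = T OR F = true.
(ii) prior license ≥ 7 yr — satisfied.
(iii) closes by 7 p.m. — met.
(c) = T AND T AND T = true.
So (3) is satisfied (F OR F OR T).
So Overall is satisfied (T AND T AND T).
Exception (age ≥ 21) — not satisfied.
Result: main true OR exception false → true.

Yes — granted.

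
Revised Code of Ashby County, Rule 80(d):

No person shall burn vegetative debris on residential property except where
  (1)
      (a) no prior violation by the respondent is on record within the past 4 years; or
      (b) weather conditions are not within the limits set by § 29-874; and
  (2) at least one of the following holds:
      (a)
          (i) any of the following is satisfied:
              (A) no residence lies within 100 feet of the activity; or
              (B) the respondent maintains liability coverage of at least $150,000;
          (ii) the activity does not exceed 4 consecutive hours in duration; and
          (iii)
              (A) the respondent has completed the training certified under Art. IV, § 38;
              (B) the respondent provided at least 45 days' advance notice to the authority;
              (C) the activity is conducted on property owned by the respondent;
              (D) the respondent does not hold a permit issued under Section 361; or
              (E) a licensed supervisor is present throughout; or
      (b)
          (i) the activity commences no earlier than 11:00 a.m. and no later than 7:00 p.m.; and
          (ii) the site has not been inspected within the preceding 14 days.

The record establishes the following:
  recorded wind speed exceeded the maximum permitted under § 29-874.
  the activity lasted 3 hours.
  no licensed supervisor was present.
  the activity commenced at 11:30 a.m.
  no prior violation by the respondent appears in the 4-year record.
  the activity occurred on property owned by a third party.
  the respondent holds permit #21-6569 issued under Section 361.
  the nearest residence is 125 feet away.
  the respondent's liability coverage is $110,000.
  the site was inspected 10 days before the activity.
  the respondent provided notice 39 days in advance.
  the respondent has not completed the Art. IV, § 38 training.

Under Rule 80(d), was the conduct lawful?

(a) no prior violation — satisfied.
(b) not (weather ok) — holds.
So (1) is satisfied (T OR T).
(A) no residence in 100 ft — met.
(B) coverage ≥ $150,000 — not met.
(i) = T OR F = true.
(ii) ≤ 4 hrs duration — holds.
(A) training certified — not satisfied.
(B) ≥45 days' notice — not met.
(C) own property — not met.
(D) not (holds permit) — fails.
(E) supervisor present — fails.
(iii) = F OR F OR F OR F OR F = false.
So (a) is not satisfied (T AND T AND F).
(i) start within hours — satisfied.
(ii) not (site inspected) — not met.
So (b) is not satisfied (T AND F).
(2) = F OR F = false.
Overall = T AND F = false.

No — unlawful.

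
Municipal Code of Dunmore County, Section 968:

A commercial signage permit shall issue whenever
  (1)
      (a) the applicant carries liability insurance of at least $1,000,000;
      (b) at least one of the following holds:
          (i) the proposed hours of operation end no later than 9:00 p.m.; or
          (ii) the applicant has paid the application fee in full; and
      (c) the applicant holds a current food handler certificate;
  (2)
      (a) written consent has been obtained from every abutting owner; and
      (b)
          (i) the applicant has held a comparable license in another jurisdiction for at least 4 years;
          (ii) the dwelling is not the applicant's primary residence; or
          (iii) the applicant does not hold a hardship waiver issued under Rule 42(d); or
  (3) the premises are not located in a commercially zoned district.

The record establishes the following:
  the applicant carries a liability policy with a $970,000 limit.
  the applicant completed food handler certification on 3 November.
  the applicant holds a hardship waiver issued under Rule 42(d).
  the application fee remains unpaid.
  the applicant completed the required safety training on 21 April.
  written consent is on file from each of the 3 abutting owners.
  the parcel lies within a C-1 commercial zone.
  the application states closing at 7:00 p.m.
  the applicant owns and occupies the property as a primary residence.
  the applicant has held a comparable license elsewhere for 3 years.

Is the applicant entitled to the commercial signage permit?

No — denied.

(a) insurance ≥ $1,000,000 — not met.
(i) closes by 9 p.m. — met.
(ii) fee paid — not met.
(b) = T OR F = true.
(c) food handler cert. — satisfied.
(1): F AND T AND T → false.
(a) all abutters consent — met.
(i) prior license ≥ 4 yr — not met.
(ii) not (primary residence) — not satisfied.
(iii) not (hardship waiver) — not met.
So (b) is not satisfied (F OR F OR F).
(2) = T AND F = false.
(3) not (commercially zoned) — fails.
So Overall is not satisfied (F OR F OR F).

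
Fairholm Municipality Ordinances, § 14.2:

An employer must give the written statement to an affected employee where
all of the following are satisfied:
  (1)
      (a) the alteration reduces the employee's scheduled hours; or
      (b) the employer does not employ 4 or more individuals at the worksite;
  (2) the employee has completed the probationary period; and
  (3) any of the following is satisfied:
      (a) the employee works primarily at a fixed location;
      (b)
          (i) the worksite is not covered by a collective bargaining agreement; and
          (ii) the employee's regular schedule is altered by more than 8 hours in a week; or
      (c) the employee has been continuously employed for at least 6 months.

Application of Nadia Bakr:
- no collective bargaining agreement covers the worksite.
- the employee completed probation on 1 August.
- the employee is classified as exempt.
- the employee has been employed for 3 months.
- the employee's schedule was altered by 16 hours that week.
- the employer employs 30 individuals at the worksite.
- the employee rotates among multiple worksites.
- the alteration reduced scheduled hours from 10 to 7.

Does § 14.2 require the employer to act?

Yes — required.

(a) hours reduced — met.
(b) not (≥ 4 at site) — not met.
(1): T OR F → true.
(2) past probation — satisfied.
(a) fixed location — not met.
(i) no CBA — holds.
(ii) schedule shift > 8h — satisfied.
(b) = T AND T = true.
(c) tenure ≥ 6 mo. — fails.
(3): F OR T OR F → true.
So Overall is satisfied (T AND T AND T).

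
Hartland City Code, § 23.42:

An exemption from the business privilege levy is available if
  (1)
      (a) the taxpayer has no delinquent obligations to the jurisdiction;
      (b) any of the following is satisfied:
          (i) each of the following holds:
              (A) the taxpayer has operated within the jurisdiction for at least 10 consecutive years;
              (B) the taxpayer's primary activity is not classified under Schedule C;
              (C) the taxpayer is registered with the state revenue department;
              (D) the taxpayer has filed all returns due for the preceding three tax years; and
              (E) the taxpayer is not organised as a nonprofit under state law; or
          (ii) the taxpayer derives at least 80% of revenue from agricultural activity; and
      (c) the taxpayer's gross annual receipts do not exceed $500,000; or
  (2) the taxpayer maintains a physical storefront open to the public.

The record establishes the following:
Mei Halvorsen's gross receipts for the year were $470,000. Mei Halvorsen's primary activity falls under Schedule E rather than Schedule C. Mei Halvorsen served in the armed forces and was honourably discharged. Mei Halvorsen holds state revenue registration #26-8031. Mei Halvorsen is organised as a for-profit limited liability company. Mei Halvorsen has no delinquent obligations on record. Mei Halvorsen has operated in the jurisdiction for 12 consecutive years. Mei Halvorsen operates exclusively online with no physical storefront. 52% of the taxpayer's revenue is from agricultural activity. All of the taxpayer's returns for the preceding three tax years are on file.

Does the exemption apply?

Yes — exempt.

(a) no delinquency — holds.
(A) ≥ 10 yrs in jurisdiction — met.
(B) not (Schedule C activity) — holds.
(C) state-registered — satisfied.
(D) returns current — holds.
(E) not (nonprofit) — met.
(i): T AND T AND T AND T AND T → true.
(ii) ≥80% agricultural — fails.
So (b) is satisfied (T OR F).
(c) receipts ≤ $500,000 — met.
So (1) is satisfied (T AND T AND T).
(2) has storefront — fails.
So Overall is satisfied (T OR F).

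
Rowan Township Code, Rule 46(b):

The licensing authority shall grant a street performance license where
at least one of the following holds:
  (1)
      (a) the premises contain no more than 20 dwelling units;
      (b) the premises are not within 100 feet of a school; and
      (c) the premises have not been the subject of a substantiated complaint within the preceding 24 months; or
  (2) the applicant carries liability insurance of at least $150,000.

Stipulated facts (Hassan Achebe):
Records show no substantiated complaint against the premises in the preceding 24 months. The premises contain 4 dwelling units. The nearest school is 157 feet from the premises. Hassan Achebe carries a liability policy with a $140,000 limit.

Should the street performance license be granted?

(a) ≤ 20 units — holds.
(b) ≥100 ft from school — met.
(c) no complaint in 24 mo. — holds.
(1): T AND T AND T → true.
(2) insurance ≥ $150,000 — not satisfied.
So Overall is satisfied (T OR F).

Yes — granted.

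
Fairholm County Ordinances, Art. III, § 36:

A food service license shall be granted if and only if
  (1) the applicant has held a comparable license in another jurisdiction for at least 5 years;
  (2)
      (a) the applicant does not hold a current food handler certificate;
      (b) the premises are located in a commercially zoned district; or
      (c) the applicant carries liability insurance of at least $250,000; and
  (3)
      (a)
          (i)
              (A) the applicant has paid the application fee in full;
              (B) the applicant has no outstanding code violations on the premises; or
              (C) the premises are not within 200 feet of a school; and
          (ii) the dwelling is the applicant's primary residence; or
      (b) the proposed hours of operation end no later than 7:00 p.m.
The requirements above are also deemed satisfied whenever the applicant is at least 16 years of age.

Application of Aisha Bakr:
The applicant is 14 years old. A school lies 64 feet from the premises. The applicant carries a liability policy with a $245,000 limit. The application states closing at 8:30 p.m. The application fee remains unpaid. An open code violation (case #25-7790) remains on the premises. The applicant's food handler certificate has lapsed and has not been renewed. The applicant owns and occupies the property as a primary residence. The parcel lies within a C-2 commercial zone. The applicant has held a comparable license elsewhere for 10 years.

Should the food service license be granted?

No — denied.

(1) prior license ≥ 5 yr — holds.
(a) not (food handler cert.) — holds.
(b) commercially zoned — met.
(c) insurance ≥ $250,000 — not satisfied.
(2) = T OR T OR F = true.
(A) fee paid — not satisfied.
(B) no code violations — not met.
(C) ≥200 ft from school — not satisfied.
(i): F OR F OR F → false.
(ii) primary residence — satisfied.
(a) = F AND T = false.
(b) closes by 7 p.m. — not satisfied.
So (3) is not satisfied (F OR F).
Overall = T AND T AND F = false.
Exception (age ≥ 16) — not satisfied.
Result: main false OR exception false → false.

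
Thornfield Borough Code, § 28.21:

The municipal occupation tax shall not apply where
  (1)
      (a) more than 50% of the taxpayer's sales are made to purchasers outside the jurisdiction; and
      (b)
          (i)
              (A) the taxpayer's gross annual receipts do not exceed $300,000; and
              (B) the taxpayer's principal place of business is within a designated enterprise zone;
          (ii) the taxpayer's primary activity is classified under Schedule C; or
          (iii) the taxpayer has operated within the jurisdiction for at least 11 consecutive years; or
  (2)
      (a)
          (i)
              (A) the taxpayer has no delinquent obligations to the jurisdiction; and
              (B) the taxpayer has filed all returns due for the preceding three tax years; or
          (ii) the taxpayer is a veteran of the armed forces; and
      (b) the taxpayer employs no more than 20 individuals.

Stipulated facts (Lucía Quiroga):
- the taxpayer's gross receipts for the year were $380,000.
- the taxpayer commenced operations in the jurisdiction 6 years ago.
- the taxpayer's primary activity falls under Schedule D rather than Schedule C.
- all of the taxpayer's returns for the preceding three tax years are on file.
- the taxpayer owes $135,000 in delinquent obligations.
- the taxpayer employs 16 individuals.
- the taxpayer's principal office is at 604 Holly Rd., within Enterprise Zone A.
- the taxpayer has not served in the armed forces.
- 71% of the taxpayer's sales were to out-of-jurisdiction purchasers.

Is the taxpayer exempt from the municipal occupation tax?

(a) >50% out-of-jur. sales — holds.
(A) receipts ≤ $300,000 — not met.
(B) in enterprise zone — satisfied.
(i) = F AND T = false.
(ii) Schedule C activity — not met.
(iii) ≥ 11 yrs in jurisdiction — not satisfied.
(b): F OR F OR F → false.
(1): T AND F → false.
(A) no delinquency — fails.
(B) returns current — met.
So (i) is not satisfied (F AND T).
(ii) veteran — not met.
So (a) is not satisfied (F OR F).
(b) ≤ 20 employees — met.
(2): F AND T → false.
Overall: F OR F → false.

No — not exempt.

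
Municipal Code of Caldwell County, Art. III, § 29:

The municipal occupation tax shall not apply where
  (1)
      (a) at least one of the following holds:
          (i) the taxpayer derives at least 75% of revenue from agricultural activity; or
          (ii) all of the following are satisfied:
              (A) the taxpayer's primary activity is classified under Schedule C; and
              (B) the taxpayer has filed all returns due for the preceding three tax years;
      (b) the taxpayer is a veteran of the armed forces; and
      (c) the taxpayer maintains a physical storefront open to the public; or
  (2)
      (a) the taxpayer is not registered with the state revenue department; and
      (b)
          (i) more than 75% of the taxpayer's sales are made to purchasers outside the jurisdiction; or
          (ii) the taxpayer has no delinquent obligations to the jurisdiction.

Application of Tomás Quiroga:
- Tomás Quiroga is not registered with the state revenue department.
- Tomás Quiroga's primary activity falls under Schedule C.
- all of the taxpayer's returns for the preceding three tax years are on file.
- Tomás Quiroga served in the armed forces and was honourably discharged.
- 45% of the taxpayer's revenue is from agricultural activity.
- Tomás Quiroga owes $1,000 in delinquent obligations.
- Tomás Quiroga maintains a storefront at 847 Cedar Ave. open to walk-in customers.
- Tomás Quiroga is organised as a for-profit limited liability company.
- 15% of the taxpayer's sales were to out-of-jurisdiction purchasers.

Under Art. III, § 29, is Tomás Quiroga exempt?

(i) ≥75% agricultural — not satisfied.
(A) Schedule C activity — met.
(B) returns current — met.
(ii): T AND T → true.
(a): F OR T → true.
(b) veteran — satisfied.
(c) has storefront — satisfied.
(1): T AND T AND T → true.
(a) not (state-registered) — met.
(i) >75% out-of-jur. sales — not satisfied.
(ii) no delinquency — not met.
(b): F OR F → false.
(2): T AND F → false.
Overall = T OR F = true.

Yes — exempt.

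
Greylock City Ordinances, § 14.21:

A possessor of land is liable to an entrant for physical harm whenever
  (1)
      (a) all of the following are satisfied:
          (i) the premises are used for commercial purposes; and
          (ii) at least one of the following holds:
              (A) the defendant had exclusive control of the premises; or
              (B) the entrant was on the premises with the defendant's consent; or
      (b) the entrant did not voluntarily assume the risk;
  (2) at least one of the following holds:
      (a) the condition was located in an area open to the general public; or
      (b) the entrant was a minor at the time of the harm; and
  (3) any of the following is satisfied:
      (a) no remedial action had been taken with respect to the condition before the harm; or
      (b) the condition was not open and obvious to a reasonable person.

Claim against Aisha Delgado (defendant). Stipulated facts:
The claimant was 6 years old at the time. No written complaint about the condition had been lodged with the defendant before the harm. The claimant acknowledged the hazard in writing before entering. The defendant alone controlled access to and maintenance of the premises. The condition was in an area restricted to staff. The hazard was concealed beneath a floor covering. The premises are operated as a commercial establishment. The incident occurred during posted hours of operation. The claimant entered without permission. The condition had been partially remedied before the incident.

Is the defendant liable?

Yes — liable.

(i) commercial use — satisfied.
(A) exclusive control — met.
(B) consent to enter — not satisfied.
(ii): T OR F → true.
So (a) is satisfied (T AND T).
(b) no assumed risk — fails.
(1): T OR F → true.
(a) public area — not met.
(b) entrant a minor — satisfied.
So (2) is satisfied (F OR T).
(a) no remedial action — fails.
(b) not open/obvious — satisfied.
(3): F OR T → true.
Overall: T AND T AND T → true.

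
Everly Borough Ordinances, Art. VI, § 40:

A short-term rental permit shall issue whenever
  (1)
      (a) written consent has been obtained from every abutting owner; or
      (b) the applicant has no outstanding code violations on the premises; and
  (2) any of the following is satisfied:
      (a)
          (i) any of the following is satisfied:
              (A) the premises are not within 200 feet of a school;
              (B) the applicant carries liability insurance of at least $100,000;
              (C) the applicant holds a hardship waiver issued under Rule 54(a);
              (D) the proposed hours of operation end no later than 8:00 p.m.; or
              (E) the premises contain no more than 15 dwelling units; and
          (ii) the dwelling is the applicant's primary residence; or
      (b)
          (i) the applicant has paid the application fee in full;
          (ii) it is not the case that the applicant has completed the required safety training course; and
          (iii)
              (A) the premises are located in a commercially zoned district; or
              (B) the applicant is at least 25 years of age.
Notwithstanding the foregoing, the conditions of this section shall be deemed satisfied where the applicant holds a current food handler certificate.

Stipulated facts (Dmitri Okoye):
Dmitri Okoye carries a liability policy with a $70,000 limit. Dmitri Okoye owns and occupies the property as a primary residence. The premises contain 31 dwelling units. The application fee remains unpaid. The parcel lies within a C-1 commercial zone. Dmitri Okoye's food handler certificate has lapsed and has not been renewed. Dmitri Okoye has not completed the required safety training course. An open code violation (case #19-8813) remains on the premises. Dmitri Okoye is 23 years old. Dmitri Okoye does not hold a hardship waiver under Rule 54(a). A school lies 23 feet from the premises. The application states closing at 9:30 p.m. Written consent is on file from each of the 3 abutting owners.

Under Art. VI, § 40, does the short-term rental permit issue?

No — denied.

(a) all abutters consent — satisfied.
(b) no code violations — fails.
So (1) is satisfied (T OR F).
(A) ≥200 ft from school — not satisfied.
(B) insurance ≥ $100,000 — fails.
(C) hardship waiver — not met.
(D) closes by 8 p.m. — not satisfied.
(E) ≤ 15 units — not met.
(i) = F OR F OR F OR F OR F = false.
(ii) primary residence — holds.
So (a) is not satisfied (F AND T).
(i) fee paid — not met.
(ii) not (safety training) — met.
(A) commercially zoned — satisfied.
(B) age ≥ 25 — not satisfied.
So (iii) is satisfied (T OR F).
So (b) is not satisfied (F AND T AND T).
(2) = F OR F = false.
Overall: T AND F → false.
Exception (food handler cert.) — not satisfied.
Result: main false OR exception false → false.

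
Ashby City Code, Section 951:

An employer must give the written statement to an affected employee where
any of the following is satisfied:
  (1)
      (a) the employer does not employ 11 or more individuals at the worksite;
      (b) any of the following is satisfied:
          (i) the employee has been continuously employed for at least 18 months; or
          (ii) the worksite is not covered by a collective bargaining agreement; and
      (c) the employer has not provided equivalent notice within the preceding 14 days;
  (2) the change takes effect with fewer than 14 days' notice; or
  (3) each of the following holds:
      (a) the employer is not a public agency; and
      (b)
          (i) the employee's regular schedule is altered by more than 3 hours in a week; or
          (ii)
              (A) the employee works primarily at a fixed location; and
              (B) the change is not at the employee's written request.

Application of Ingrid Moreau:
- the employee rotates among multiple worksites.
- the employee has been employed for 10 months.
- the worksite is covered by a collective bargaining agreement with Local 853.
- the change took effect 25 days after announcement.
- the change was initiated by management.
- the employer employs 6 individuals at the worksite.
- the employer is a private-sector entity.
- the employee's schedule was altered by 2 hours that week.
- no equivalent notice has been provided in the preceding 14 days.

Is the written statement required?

(a) not (≥ 11 at site) — satisfied.
(i) tenure ≥ 18 mo. — not met.
(ii) no CBA — fails.
(b) = F OR F = false.
(c) no recent notice — met.
So (1) is not satisfied (T AND F AND T).
(2) < 14 days' notice — not satisfied.
(a) not (public agency) — holds.
(i) schedule shift > 3h — fails.
(A) fixed location — not met.
(B) not employee-requested — met.
(ii) = F AND T = false.
So (b) is not satisfied (F OR F).
So (3) is not satisfied (T AND F).
Overall: F OR F OR F → false.

No — not required.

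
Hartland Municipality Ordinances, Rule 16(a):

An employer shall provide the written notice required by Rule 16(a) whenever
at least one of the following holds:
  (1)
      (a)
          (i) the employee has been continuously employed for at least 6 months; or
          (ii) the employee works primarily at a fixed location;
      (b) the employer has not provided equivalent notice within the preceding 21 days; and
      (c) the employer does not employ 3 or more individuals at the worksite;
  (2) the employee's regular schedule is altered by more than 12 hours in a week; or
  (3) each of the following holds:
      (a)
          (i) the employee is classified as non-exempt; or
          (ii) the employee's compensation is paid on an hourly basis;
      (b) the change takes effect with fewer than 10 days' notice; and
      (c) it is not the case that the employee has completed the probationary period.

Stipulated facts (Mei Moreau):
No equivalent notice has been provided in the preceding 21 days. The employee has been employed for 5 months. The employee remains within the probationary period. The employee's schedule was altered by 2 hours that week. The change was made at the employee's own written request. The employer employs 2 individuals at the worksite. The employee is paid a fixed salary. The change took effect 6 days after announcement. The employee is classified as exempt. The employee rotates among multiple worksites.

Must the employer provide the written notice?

(i) tenure ≥ 6 mo. — not met.
(ii) fixed location — fails.
So (a) is not satisfied (F OR F).
(b) no recent notice — satisfied.
(c) not (≥ 3 at site) — holds.
(1): F AND T AND T → false.
(2) schedule shift > 12h — not satisfied.
(i) non-exempt — not satisfied.
(ii) hourly-paid — not satisfied.
(a): F OR F → false.
(b) < 10 days' notice — met.
(c) not (past probation) — satisfied.
So (3) is not satisfied (F AND T AND T).
Overall = F OR F OR F = false.

No — not required.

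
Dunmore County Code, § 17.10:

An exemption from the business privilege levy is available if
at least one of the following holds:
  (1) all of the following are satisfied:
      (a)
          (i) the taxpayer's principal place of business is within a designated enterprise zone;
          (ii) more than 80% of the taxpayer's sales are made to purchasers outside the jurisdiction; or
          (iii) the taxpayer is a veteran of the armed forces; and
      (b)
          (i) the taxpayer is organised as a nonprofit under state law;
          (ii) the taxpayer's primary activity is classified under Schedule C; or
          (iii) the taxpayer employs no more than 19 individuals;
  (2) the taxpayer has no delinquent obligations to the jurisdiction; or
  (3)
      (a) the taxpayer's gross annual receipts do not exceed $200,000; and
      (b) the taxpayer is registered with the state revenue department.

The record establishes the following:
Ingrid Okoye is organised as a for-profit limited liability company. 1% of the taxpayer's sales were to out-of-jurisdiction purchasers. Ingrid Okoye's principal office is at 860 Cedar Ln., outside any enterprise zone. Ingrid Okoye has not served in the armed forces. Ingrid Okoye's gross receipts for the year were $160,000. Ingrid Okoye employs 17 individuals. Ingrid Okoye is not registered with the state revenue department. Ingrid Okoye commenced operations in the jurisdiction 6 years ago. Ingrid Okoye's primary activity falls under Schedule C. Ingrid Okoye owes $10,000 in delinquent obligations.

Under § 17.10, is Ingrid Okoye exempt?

No — not exempt.

(i) in enterprise zone — not satisfied.
(ii) >80% out-of-jur. sales — fails.
(iii) veteran — not met.
So (a) is not satisfied (F OR F OR F).
(i) nonprofit — not satisfied.
(ii) Schedule C activity — satisfied.
(iii) ≤ 19 employees — met.
(b): F OR T OR T → true.
(1) = F AND T = false.
(2) no delinquency — not satisfied.
(a) receipts ≤ $200,000 — satisfied.
(b) state-registered — not satisfied.
So (3) is not satisfied (T AND F).
Overall: F OR F OR F → false.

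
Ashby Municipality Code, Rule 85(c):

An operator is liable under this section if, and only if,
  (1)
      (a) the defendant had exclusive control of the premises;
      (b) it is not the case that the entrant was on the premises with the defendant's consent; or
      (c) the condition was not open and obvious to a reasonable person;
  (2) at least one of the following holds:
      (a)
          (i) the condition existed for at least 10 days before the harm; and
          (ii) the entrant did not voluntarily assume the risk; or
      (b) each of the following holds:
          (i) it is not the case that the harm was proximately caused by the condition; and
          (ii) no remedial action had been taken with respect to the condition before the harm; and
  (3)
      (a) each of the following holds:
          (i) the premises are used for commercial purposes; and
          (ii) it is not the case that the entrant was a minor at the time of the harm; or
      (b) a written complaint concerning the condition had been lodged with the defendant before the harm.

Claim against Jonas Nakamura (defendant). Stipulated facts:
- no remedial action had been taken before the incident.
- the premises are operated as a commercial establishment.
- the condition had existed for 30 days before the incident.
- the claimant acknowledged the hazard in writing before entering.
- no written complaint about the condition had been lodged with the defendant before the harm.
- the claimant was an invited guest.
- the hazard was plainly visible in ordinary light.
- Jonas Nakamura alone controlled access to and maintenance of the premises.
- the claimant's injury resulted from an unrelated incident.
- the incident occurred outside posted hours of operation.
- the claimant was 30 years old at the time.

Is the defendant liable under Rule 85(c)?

Yes — liable.

(a) exclusive control — satisfied.
(b) not (consent to enter) — fails.
(c) not open/obvious — fails.
(1) = T OR F OR F = true.
(i) condition ≥10 days old — satisfied.
(ii) no assumed risk — not satisfied.
(a) = T AND F = false.
(i) not (proximate cause) — holds.
(ii) no remedial action — holds.
(b) = T AND T = true.
(2) = F OR T = true.
(i) commercial use — met.
(ii) not (entrant a minor) — holds.
So (a) is satisfied (T AND T).
(b) complaint lodged — not met.
(3): T OR F → true.
Overall = T AND T AND T = true.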